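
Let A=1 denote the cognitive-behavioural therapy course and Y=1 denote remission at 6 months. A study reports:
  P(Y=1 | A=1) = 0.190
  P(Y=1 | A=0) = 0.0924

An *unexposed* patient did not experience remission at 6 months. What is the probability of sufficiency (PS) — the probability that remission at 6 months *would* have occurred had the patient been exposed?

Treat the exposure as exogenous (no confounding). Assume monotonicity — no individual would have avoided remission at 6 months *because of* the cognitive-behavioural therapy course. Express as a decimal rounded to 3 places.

Let p₁ = 0.19, p₀ = 0.0924.
Under exogeneity and monotonicity, PS = (p₁ − p₀) / (1 − p₀).
PS = (0.19 − 0.0924) / (1 − 0.0924) = 0.0976 / 0.9076 ≈ 0.1075

PS ≈ 0.108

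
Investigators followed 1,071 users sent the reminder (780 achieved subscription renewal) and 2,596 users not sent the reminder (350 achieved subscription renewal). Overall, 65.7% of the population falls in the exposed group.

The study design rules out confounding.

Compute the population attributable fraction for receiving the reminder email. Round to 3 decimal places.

p₁ = P(outcome | exposed) = 780/1071 = 0.72829
p₀ = P(outcome | unexposed) = 350/2596 = 0.13482
Overall risk P(Y=1) = π·p₁ + (1−π)·p₀ = 0.657×0.72829 + 0.343×0.13482 = 0.52473.
Under exogeneity, PAF = [P(Y=1) − p₀] / P(Y=1).
PAF = (0.52473 − 0.13482) / 0.52473 ≈ 0.7431

PAF ≈ 0.743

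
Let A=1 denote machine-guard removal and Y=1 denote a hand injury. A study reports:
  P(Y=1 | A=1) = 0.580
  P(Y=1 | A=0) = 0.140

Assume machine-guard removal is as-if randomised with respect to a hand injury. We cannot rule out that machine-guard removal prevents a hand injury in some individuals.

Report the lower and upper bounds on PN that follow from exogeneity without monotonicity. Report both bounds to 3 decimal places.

Let p₁ = 0.58, p₀ = 0.14.
Under exogeneity alone the bounds on PN are max{0,(p₁−p₀)/p₁} ≤ PN ≤ min{1,(1−p₀)/p₁}.
  lower = (p₁ − p₀)/p₁ = 0.44 / 0.58 ≈ 0.7586
  upper = min{1, (1 − p₀)/p₁} = 0.86 / 0.58 ≈ 1.4828 → capped at 1

0.759 ≤ PN ≤ 1.000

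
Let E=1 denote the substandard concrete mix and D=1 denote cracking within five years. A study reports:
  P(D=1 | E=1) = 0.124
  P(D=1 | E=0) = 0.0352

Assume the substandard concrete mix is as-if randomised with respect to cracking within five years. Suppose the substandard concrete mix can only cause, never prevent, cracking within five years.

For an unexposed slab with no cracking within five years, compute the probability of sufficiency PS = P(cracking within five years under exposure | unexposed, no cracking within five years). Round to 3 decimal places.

PS ≈ 0.092

Let p₁ = 0.124, p₀ = 0.0352.
Under exogeneity and monotonicity, PS = (p₁ − p₀) / (1 − p₀).
PS = (0.124 − 0.0352) / (1 − 0.0352) = 0.0888 / 0.9648 ≈ 0.0920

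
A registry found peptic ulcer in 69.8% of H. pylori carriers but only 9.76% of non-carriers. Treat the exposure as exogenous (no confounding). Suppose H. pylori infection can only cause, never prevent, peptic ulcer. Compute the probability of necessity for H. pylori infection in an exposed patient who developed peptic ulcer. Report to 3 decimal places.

PN ≈ 0.860

p₁ = 0.698, p₀ = 0.0976.
Under exogeneity and monotonicity, PN = (p₁ − p₀) / p₁.
PN = (0.698 − 0.0976) / 0.698 = 0.6004 / 0.698 ≈ 0.8602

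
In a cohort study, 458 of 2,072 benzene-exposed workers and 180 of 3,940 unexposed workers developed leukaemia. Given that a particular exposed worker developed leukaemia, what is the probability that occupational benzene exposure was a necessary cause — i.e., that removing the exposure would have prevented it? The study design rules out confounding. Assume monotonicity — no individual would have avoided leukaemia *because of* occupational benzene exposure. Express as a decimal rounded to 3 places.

PN ≈ 0.793

p₁ = P(outcome | exposed) = 458/2072 = 0.22104
p₀ = P(outcome | unexposed) = 180/3940 = 0.045685
Under exogeneity and monotonicity, PN = (p₁ − p₀) / p₁.
PN = (0.22104 − 0.045685) / 0.22104 = 0.17536 / 0.22104 ≈ 0.7933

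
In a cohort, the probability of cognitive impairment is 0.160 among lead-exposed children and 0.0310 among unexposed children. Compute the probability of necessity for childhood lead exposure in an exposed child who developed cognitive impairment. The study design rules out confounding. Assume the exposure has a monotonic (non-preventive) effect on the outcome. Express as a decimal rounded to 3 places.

PN ≈ 0.806

Let p₁ = 0.16, p₀ = 0.031.
Under exogeneity and monotonicity, PN = (p₁ − p₀) / p₁.
PN = (0.16 − 0.031) / 0.16 = 0.129 / 0.16 ≈ 0.8063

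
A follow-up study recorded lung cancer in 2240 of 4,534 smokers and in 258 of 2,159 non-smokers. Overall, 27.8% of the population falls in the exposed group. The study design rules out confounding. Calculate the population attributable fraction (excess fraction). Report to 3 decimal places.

PAF ≈ 0.466

p₁ = P(outcome | exposed) = 2240/4534 = 0.49404
p₀ = P(outcome | unexposed) = 258/2159 = 0.1195
Overall risk P(Y=1) = π·p₁ + (1−π)·p₀ = 0.278×0.49404 + 0.722×0.1195 = 0.22362.
Under exogeneity, PAF = [P(Y=1) − p₀] / P(Y=1).
PAF = (0.22362 − 0.1195) / 0.22362 ≈ 0.4656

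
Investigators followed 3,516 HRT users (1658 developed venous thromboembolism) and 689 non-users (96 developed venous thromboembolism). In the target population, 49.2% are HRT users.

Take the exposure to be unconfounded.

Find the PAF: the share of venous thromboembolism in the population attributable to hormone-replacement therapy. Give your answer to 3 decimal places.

PAF ≈ 0.540

p₁ = P(outcome | exposed) = 1658/3516 = 0.47156
p₀ = P(outcome | unexposed) = 96/689 = 0.13933
Overall risk P(Y=1) = π·p₁ + (1−π)·p₀ = 0.492×0.47156 + 0.508×0.13933 = 0.30279.
Under exogeneity, PAF = [P(Y=1) − p₀] / P(Y=1).
PAF = (0.30279 − 0.13933) / 0.30279 ≈ 0.5398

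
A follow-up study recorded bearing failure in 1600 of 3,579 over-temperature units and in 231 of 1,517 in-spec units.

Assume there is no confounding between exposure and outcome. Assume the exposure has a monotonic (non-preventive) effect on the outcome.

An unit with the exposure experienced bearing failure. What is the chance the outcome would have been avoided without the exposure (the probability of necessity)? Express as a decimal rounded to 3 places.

p₁ = P(outcome | exposed) = 1600/3579 = 0.44705
p₀ = P(outcome | unexposed) = 231/1517 = 0.15227
Under exogeneity and monotonicity, PN = (p₁ − p₀) / p₁.
PN = (0.44705 − 0.15227) / 0.44705 = 0.29478 / 0.44705 ≈ 0.6594

PN ≈ 0.659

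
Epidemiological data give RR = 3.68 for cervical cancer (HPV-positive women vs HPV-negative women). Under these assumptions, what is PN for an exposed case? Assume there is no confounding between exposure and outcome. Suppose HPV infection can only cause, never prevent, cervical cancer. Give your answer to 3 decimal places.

PN ≈ 0.728

Under exogeneity and monotonicity, PN = (RR − 1) / RR = 1 − 1/RR.
PN = (3.68 − 1) / 3.68 = 2.68 / 3.68 ≈ 0.7283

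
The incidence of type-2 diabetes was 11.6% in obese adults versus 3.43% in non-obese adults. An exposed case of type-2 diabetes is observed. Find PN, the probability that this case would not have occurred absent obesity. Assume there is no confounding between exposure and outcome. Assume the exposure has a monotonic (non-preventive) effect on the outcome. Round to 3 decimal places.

PN ≈ 0.704

p₁ = 0.116, p₀ = 0.0343.
Under exogeneity and monotonicity, PN = (p₁ − p₀) / p₁.
PN = (0.116 − 0.0343) / 0.116 = 0.0817 / 0.116 ≈ 0.7043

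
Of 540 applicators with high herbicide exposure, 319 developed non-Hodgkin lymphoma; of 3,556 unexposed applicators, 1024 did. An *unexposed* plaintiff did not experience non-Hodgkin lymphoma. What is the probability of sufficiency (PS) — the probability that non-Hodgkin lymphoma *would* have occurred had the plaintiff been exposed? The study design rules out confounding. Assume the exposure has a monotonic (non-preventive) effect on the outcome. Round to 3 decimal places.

p₁ = P(outcome | exposed) = 319/540 = 0.59074
p₀ = P(outcome | unexposed) = 1024/3556 = 0.28796
Under exogeneity and monotonicity, PS = (p₁ − p₀) / (1 − p₀).
PS = (0.59074 − 0.28796) / (1 − 0.28796) = 0.30278 / 0.71204 ≈ 0.4252

PS ≈ 0.425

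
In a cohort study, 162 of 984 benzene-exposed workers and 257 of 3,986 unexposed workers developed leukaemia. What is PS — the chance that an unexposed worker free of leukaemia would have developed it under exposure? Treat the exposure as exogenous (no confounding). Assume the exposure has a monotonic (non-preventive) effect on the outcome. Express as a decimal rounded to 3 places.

p₁ = P(outcome | exposed) = 162/984 = 0.16463
p₀ = P(outcome | unexposed) = 257/3986 = 0.064476
Under exogeneity and monotonicity, PS = (p₁ − p₀) / (1 − p₀).
PS = (0.16463 − 0.064476) / (1 − 0.064476) = 0.10016 / 0.93552 ≈ 0.1071

PS ≈ 0.107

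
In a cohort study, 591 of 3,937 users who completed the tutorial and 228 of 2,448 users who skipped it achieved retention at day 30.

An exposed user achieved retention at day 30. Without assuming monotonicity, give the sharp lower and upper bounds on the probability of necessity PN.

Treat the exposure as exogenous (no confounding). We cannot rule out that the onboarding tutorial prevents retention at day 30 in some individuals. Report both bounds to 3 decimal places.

0.380 ≤ PN ≤ 1.000

p₁ = P(outcome | exposed) = 591/3937 = 0.15011
p₀ = P(outcome | unexposed) = 228/2448 = 0.093137
Under exogeneity alone the bounds on PN are max{0,(p₁−p₀)/p₁} ≤ PN ≤ min{1,(1−p₀)/p₁}.
  lower = (p₁ − p₀)/p₁ = 0.056977 / 0.15011 ≈ 0.3796
  upper = min{1, (1 − p₀)/p₁} = 0.90686 / 0.15011 ≈ 6.0411 → capped at 1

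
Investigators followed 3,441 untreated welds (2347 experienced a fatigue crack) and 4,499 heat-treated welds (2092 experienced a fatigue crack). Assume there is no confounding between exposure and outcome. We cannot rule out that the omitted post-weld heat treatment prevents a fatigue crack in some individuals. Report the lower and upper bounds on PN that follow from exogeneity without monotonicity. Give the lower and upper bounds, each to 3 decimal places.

0.318 ≤ PN ≤ 0.784

p₁ = P(outcome | exposed) = 2347/3441 = 0.68207
p₀ = P(outcome | unexposed) = 2092/4499 = 0.46499
Under exogeneity alone the bounds on PN are max{0,(p₁−p₀)/p₁} ≤ PN ≤ min{1,(1−p₀)/p₁}.
  lower = (p₁ − p₀)/p₁ = 0.21708 / 0.68207 ≈ 0.3183
  upper = min{1, (1 − p₀)/p₁} = 0.53501 / 0.68207 ≈ 0.7844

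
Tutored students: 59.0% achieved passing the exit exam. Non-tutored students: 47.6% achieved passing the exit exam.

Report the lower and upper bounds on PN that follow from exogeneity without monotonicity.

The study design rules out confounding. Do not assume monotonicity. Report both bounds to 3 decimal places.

p₁ = 0.59, p₀ = 0.476.
Under exogeneity alone the bounds on PN are max{0,(p₁−p₀)/p₁} ≤ PN ≤ min{1,(1−p₀)/p₁}.
  lower = (p₁ − p₀)/p₁ = 0.114 / 0.59 ≈ 0.1932
  upper = min{1, (1 − p₀)/p₁} = 0.524 / 0.59 ≈ 0.8881

0.193 ≤ PN ≤ 0.888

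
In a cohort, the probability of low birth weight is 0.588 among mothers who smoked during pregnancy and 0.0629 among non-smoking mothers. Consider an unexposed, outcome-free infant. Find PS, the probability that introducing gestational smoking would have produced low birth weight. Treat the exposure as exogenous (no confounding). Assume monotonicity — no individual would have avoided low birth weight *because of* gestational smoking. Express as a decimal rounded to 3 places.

PS ≈ 0.560

Let p₁ = 0.588, p₀ = 0.0629.
Under exogeneity and monotonicity, PS = (p₁ − p₀) / (1 − p₀).
PS = (0.588 − 0.0629) / (1 − 0.0629) = 0.5251 / 0.9371 ≈ 0.5603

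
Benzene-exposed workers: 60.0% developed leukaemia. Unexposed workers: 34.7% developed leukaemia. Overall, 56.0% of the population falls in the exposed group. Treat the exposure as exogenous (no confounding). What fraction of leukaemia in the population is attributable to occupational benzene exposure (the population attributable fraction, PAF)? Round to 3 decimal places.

p₁ = 0.6, p₀ = 0.347.
Overall risk P(Y=1) = π·p₁ + (1−π)·p₀ = 0.56×0.6 + 0.44×0.347 = 0.48868.
Under exogeneity, PAF = [P(Y=1) − p₀] / P(Y=1).
PAF = (0.48868 − 0.347) / 0.48868 ≈ 0.2899

PAF ≈ 0.290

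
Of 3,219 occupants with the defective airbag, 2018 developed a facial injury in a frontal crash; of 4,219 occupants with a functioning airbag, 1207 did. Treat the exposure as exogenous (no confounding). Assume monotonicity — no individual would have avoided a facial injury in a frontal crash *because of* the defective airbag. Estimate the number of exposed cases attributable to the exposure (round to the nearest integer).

about 1097 cases

p₁ = P(outcome | exposed) = 2018/3219 = 0.6269
p₀ = P(outcome | unexposed) = 1207/4219 = 0.28609
PN = (p₁ − p₀)/p₁ = (0.6269 − 0.28609) / 0.6269 ≈ 0.54365.
Attributable cases ≈ PN × (exposed cases) = 0.54365 × 2018 ≈ 1097.09.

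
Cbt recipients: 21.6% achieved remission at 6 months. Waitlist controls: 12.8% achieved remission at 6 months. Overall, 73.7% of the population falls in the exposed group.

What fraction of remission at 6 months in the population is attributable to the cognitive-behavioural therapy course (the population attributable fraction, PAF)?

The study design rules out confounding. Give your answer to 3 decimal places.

p₁ = 0.216, p₀ = 0.128.
Overall risk P(Y=1) = π·p₁ + (1−π)·p₀ = 0.737×0.216 + 0.263×0.128 = 0.19286.
Under exogeneity, PAF = [P(Y=1) − p₀] / P(Y=1).
PAF = (0.19286 − 0.128) / 0.19286 ≈ 0.3363

PAF ≈ 0.336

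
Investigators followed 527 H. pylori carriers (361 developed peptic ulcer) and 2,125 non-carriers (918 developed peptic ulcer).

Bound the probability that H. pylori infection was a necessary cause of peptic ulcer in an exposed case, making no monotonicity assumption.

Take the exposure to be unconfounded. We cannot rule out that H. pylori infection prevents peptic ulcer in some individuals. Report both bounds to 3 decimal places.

0.369 ≤ PN ≤ 0.829

p₁ = P(outcome | exposed) = 361/527 = 0.68501
p₀ = P(outcome | unexposed) = 918/2125 = 0.432
Under exogeneity alone the bounds on PN are max{0,(p₁−p₀)/p₁} ≤ PN ≤ min{1,(1−p₀)/p₁}.
  lower = (p₁ − p₀)/p₁ = 0.25301 / 0.68501 ≈ 0.3694
  upper = min{1, (1 − p₀)/p₁} = 0.568 / 0.68501 ≈ 0.8292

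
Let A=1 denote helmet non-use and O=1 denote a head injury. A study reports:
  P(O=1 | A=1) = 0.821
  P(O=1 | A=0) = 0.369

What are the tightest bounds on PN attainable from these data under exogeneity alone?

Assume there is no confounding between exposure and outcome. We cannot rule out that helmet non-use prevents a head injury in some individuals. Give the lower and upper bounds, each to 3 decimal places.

0.551 ≤ PN ≤ 0.769

Let p₁ = 0.821, p₀ = 0.369.
Under exogeneity alone the bounds on PN are max{0,(p₁−p₀)/p₁} ≤ PN ≤ min{1,(1−p₀)/p₁}.
  lower = (p₁ − p₀)/p₁ = 0.452 / 0.821 ≈ 0.5505
  upper = min{1, (1 − p₀)/p₁} = 0.631 / 0.821 ≈ 0.7686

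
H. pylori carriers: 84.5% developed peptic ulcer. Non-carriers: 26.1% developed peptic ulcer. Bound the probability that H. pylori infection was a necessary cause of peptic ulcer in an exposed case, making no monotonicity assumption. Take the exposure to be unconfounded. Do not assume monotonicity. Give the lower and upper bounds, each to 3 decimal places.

p₁ = 0.845, p₀ = 0.261.
Under exogeneity alone the bounds on PN are max{0,(p₁−p₀)/p₁} ≤ PN ≤ min{1,(1−p₀)/p₁}.
  lower = (p₁ − p₀)/p₁ = 0.584 / 0.845 ≈ 0.6911
  upper = min{1, (1 − p₀)/p₁} = 0.739 / 0.845 ≈ 0.8746

0.691 ≤ PN ≤ 0.875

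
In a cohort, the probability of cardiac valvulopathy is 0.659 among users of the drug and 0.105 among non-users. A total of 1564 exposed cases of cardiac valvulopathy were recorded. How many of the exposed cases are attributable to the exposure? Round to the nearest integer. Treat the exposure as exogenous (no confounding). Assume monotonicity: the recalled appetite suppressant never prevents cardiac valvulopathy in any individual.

about 1315 cases

Let p₁ = 0.659, p₀ = 0.105.
PN = (p₁ − p₀)/p₁ = (0.659 − 0.105) / 0.659 ≈ 0.84067.
Attributable cases ≈ PN × (exposed cases) = 0.84067 × 1564 ≈ 1314.80.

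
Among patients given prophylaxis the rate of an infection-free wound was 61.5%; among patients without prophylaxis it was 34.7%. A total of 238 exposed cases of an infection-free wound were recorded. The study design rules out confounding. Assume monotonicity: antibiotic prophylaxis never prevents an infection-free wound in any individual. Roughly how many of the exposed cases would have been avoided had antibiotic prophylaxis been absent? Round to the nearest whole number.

about 104 cases

p₁ = 0.615, p₀ = 0.347.
PN = (p₁ − p₀)/p₁ = (0.615 − 0.347) / 0.615 ≈ 0.43577.
Attributable cases ≈ PN × (exposed cases) = 0.43577 × 238 ≈ 103.71.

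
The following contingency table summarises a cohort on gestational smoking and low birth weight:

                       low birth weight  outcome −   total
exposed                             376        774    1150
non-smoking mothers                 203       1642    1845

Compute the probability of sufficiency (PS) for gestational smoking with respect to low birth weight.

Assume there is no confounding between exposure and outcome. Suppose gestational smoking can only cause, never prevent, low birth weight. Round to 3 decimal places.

PS ≈ 0.244

p₁ = P(outcome | exposed) = 376/1150 = 0.32696
p₀ = P(outcome | unexposed) = 203/1845 = 0.11003
Under exogeneity and monotonicity, PS = (p₁ − p₀)/(1 − p₀).
PS = (0.32696 − 0.11003) / 0.88997 ≈ 0.2437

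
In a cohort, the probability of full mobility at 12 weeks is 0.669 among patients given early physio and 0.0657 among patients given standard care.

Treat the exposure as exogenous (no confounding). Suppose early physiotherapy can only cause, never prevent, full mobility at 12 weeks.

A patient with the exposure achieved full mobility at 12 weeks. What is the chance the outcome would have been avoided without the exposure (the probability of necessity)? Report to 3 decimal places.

Let p₁ = 0.669, p₀ = 0.0657.
Under exogeneity and monotonicity, PN = (p₁ − p₀) / p₁.
PN = (0.669 − 0.0657) / 0.669 = 0.6033 / 0.669 ≈ 0.9018

PN ≈ 0.902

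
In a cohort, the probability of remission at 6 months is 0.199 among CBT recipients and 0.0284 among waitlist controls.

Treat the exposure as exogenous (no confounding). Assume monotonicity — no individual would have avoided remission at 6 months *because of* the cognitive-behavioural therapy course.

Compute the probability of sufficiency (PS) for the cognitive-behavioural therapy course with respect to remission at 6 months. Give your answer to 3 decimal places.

PS ≈ 0.176

Let p₁ = 0.199, p₀ = 0.0284.
Under exogeneity and monotonicity, PS = (p₁ − p₀) / (1 − p₀).
PS = (0.199 − 0.0284) / (1 − 0.0284) = 0.1706 / 0.9716 ≈ 0.1756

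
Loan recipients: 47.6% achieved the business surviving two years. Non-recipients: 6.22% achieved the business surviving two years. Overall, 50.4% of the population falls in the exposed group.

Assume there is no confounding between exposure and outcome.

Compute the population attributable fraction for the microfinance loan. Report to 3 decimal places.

PAF ≈ 0.770

p₁ = 0.476, p₀ = 0.0622.
Overall risk P(Y=1) = π·p₁ + (1−π)·p₀ = 0.504×0.476 + 0.496×0.0622 = 0.27076.
Under exogeneity, PAF = [P(Y=1) − p₀] / P(Y=1).
PAF = (0.27076 − 0.0622) / 0.27076 ≈ 0.7703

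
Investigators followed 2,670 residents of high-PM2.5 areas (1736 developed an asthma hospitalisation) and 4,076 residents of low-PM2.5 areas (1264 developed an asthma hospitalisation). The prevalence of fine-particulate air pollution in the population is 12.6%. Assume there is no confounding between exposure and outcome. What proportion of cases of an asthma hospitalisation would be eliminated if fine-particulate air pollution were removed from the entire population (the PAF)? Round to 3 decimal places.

p₁ = P(outcome | exposed) = 1736/2670 = 0.65019
p₀ = P(outcome | unexposed) = 1264/4076 = 0.31011
Overall risk P(Y=1) = π·p₁ + (1−π)·p₀ = 0.126×0.65019 + 0.874×0.31011 = 0.35296.
Under exogeneity, PAF = [P(Y=1) − p₀] / P(Y=1).
PAF = (0.35296 − 0.31011) / 0.35296 ≈ 0.1214

PAF ≈ 0.121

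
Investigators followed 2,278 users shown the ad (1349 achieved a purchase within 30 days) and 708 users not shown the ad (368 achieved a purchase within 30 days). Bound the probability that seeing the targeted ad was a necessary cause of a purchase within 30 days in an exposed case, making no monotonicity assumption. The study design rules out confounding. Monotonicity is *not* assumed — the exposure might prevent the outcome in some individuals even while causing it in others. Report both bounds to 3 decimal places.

0.122 ≤ PN ≤ 0.811

p₁ = P(outcome | exposed) = 1349/2278 = 0.59219
p₀ = P(outcome | unexposed) = 368/708 = 0.51977
Under exogeneity alone the bounds on PN are max{0,(p₁−p₀)/p₁} ≤ PN ≤ min{1,(1−p₀)/p₁}.
  lower = (p₁ − p₀)/p₁ = 0.072412 / 0.59219 ≈ 0.1223
  upper = min{1, (1 − p₀)/p₁} = 0.48023 / 0.59219 ≈ 0.8109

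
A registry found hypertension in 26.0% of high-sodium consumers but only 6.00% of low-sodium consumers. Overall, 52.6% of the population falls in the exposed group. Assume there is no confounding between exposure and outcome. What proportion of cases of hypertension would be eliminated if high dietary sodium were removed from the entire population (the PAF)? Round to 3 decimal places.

PAF ≈ 0.637

p₁ = 0.26, p₀ = 0.06.
Overall risk P(Y=1) = π·p₁ + (1−π)·p₀ = 0.526×0.26 + 0.474×0.06 = 0.1652.
Under exogeneity, PAF = [P(Y=1) − p₀] / P(Y=1).
PAF = (0.1652 − 0.06) / 0.1652 ≈ 0.6368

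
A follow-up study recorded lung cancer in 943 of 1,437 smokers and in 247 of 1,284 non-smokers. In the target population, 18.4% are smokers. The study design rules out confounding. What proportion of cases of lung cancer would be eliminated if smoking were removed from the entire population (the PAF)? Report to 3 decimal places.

p₁ = P(outcome | exposed) = 943/1437 = 0.65623
p₀ = P(outcome | unexposed) = 247/1284 = 0.19237
Overall risk P(Y=1) = π·p₁ + (1−π)·p₀ = 0.184×0.65623 + 0.816×0.19237 = 0.27772.
Under exogeneity, PAF = [P(Y=1) − p₀] / P(Y=1).
PAF = (0.27772 − 0.19237) / 0.27772 ≈ 0.3073

PAF ≈ 0.307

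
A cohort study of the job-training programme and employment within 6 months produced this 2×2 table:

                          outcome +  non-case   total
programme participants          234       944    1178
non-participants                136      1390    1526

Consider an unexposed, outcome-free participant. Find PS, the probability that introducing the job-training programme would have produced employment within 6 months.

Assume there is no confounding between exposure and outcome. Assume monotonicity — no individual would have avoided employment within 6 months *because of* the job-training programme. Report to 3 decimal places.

PS ≈ 0.120

p₁ = P(outcome | exposed) = 234/1178 = 0.19864
p₀ = P(outcome | unexposed) = 136/1526 = 0.089122
Under exogeneity and monotonicity, PS = (p₁ − p₀)/(1 − p₀).
PS = (0.19864 − 0.089122) / 0.91088 ≈ 0.1202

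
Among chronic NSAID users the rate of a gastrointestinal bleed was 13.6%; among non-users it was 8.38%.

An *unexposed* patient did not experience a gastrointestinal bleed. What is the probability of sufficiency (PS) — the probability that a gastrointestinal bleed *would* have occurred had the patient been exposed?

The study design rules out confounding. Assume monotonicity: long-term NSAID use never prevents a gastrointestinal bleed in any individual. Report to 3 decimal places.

p₁ = 0.136, p₀ = 0.0838.
Under exogeneity and monotonicity, PS = (p₁ − p₀) / (1 − p₀).
PS = (0.136 − 0.0838) / (1 − 0.0838) = 0.0522 / 0.9162 ≈ 0.0570

PS ≈ 0.057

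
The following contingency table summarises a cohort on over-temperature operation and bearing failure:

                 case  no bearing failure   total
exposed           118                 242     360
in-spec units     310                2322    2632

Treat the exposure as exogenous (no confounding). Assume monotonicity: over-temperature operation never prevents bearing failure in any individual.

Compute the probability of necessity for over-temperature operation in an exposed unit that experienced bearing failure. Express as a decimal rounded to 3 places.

PN ≈ 0.641

p₁ = P(outcome | exposed) = 118/360 = 0.32778
p₀ = P(outcome | unexposed) = 310/2632 = 0.11778
Under exogeneity and monotonicity, PN = (p₁ − p₀)/p₁.
PN = (0.32778 − 0.11778) / 0.32778 ≈ 0.6407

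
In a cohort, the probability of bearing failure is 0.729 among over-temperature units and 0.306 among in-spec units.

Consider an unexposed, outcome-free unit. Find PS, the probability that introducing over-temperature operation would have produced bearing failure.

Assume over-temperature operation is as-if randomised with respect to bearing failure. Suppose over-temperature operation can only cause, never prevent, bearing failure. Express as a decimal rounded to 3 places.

Let p₁ = 0.729, p₀ = 0.306.
Under exogeneity and monotonicity, PS = (p₁ − p₀) / (1 − p₀).
PS = (0.729 − 0.306) / (1 − 0.306) = 0.423 / 0.694 ≈ 0.6095

PS ≈ 0.610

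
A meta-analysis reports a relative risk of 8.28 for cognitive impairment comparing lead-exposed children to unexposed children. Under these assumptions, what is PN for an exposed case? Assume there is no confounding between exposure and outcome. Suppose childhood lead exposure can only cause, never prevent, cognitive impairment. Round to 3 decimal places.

PN ≈ 0.879

Under exogeneity and monotonicity, PN = (RR − 1) / RR = 1 − 1/RR.
PN = (8.28 − 1) / 8.28 = 7.28 / 8.28 ≈ 0.8792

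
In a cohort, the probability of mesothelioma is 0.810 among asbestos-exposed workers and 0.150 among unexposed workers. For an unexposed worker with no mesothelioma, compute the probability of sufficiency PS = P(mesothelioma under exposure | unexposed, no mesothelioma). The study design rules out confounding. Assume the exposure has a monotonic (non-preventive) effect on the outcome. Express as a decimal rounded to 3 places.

Let p₁ = 0.81, p₀ = 0.15.
Under exogeneity and monotonicity, PS = (p₁ − p₀) / (1 − p₀).
PS = (0.81 − 0.15) / (1 − 0.15) = 0.66 / 0.85 ≈ 0.7765

PS ≈ 0.776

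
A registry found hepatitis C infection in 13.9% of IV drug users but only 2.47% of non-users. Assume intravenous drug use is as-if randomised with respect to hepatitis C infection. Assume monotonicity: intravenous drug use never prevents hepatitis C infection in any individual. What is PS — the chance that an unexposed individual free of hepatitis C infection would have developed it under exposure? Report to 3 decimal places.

p₁ = 0.139, p₀ = 0.0247.
Under exogeneity and monotonicity, PS = (p₁ − p₀) / (1 − p₀).
PS = (0.139 − 0.0247) / (1 − 0.0247) = 0.1143 / 0.9753 ≈ 0.1172

PS ≈ 0.117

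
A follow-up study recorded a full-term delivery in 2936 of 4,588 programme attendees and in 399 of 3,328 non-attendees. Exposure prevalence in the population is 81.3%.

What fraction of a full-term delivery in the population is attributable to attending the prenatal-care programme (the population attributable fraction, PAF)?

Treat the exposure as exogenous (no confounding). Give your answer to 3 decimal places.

PAF ≈ 0.779

p₁ = P(outcome | exposed) = 2936/4588 = 0.63993
p₀ = P(outcome | unexposed) = 399/3328 = 0.11989
Overall risk P(Y=1) = π·p₁ + (1−π)·p₀ = 0.813×0.63993 + 0.187×0.11989 = 0.54268.
Under exogeneity, PAF = [P(Y=1) − p₀] / P(Y=1).
PAF = (0.54268 − 0.11989) / 0.54268 ≈ 0.7791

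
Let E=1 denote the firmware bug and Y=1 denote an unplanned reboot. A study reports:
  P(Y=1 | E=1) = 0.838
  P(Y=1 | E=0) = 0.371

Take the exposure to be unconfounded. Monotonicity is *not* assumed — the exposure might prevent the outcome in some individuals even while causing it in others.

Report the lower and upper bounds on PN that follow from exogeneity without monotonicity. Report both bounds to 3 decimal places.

0.557 ≤ PN ≤ 0.751

Let p₁ = 0.838, p₀ = 0.371.
Under exogeneity alone the bounds on PN are max{0,(p₁−p₀)/p₁} ≤ PN ≤ min{1,(1−p₀)/p₁}.
  lower = (p₁ − p₀)/p₁ = 0.467 / 0.838 ≈ 0.5573
  upper = min{1, (1 − p₀)/p₁} = 0.629 / 0.838 ≈ 0.7506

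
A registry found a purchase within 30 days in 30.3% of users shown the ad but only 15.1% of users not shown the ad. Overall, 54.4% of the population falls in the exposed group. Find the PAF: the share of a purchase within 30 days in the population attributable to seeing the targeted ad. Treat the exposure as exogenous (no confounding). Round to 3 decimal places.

PAF ≈ 0.354

p₁ = 0.303, p₀ = 0.151.
Overall risk P(Y=1) = π·p₁ + (1−π)·p₀ = 0.544×0.303 + 0.456×0.151 = 0.23369.
Under exogeneity, PAF = [P(Y=1) − p₀] / P(Y=1).
PAF = (0.23369 − 0.151) / 0.23369 ≈ 0.3538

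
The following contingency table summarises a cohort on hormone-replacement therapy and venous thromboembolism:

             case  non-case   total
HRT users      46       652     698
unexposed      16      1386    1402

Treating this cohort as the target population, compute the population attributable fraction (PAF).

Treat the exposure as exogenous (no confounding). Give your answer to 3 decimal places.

p₁ = P(outcome | exposed) = 46/698 = 0.065903
p₀ = P(outcome | unexposed) = 16/1402 = 0.011412
Exposure prevalence π = 698/2100 = 0.33238; overall risk P(Y=1) = 0.029524.
Under exogeneity, PAF = [P(Y=1) − p₀]/P(Y=1).
PAF = (0.029524 − 0.011412) / 0.029524 ≈ 0.6135

PAF ≈ 0.613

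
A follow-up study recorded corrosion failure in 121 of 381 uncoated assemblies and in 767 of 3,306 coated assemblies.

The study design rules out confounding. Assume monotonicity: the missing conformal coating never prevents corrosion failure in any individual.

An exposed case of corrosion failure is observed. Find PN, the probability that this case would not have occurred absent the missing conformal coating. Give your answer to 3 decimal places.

p₁ = P(outcome | exposed) = 121/381 = 0.31759
p₀ = P(outcome | unexposed) = 767/3306 = 0.232
Under exogeneity and monotonicity, PN = (p₁ − p₀) / p₁.
PN = (0.31759 − 0.232) / 0.31759 = 0.085583 / 0.31759 ≈ 0.2695

PN ≈ 0.269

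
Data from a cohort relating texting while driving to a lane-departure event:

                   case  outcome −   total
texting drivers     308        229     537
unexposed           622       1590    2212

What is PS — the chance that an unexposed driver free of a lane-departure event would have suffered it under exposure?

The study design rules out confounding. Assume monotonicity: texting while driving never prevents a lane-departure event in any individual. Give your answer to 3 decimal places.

p₁ = P(outcome | exposed) = 308/537 = 0.57356
p₀ = P(outcome | unexposed) = 622/2212 = 0.28119
Under exogeneity and monotonicity, PS = (p₁ − p₀)/(1 − p₀).
PS = (0.57356 − 0.28119) / 0.71881 ≈ 0.4067

PS ≈ 0.407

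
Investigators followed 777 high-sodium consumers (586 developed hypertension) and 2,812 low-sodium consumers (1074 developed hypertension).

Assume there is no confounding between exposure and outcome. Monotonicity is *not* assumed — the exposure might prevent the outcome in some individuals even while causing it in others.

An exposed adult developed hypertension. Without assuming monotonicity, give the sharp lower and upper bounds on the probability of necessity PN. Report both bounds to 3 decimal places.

p₁ = P(outcome | exposed) = 586/777 = 0.75418
p₀ = P(outcome | unexposed) = 1074/2812 = 0.38193
Under exogeneity alone the bounds on PN are max{0,(p₁−p₀)/p₁} ≤ PN ≤ min{1,(1−p₀)/p₁}.
  lower = (p₁ − p₀)/p₁ = 0.37225 / 0.75418 ≈ 0.4936
  upper = min{1, (1 − p₀)/p₁} = 0.61807 / 0.75418 ≈ 0.8195

0.494 ≤ PN ≤ 0.820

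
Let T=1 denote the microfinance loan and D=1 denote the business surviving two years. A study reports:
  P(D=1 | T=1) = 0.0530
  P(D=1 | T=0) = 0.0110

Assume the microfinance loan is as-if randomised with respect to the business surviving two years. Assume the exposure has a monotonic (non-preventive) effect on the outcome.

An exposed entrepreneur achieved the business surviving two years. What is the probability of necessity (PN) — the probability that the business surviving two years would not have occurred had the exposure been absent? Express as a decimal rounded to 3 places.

PN ≈ 0.792

Let p₁ = 0.053, p₀ = 0.011.
Under exogeneity and monotonicity, PN = (p₁ − p₀) / p₁.
PN = (0.053 − 0.011) / 0.053 = 0.042 / 0.053 ≈ 0.7925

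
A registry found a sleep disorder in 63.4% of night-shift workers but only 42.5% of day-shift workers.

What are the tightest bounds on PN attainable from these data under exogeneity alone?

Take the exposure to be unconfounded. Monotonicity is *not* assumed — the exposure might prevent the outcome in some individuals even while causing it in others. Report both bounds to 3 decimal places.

p₁ = 0.634, p₀ = 0.425.
Under exogeneity alone the bounds on PN are max{0,(p₁−p₀)/p₁} ≤ PN ≤ min{1,(1−p₀)/p₁}.
  lower = (p₁ − p₀)/p₁ = 0.209 / 0.634 ≈ 0.3297
  upper = min{1, (1 − p₀)/p₁} = 0.575 / 0.634 ≈ 0.9069

0.330 ≤ PN ≤ 0.907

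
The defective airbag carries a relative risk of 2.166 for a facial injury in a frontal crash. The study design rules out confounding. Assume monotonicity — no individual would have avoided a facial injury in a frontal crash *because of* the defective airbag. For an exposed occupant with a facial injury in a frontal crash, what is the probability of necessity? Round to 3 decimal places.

Under exogeneity and monotonicity, PN = (RR − 1) / RR = 1 − 1/RR.
PN = (2.166 − 1) / 2.166 = 1.166 / 2.166 ≈ 0.5383

PN ≈ 0.538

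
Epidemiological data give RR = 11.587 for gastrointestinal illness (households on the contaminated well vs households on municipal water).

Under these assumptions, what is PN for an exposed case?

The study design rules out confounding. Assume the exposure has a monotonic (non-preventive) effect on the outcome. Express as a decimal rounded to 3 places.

PN ≈ 0.914

Under exogeneity and monotonicity, PN = (RR − 1) / RR = 1 − 1/RR.
PN = (11.587 − 1) / 11.587 = 10.59 / 11.587 ≈ 0.9137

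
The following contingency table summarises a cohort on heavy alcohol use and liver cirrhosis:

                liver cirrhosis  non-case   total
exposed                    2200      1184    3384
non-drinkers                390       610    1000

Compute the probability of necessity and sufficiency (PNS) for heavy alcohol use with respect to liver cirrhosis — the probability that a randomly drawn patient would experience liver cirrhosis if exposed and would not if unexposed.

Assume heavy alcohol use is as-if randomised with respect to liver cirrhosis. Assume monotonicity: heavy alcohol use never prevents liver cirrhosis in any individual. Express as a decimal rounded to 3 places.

PNS ≈ 0.260

p₁ = P(outcome | exposed) = 2200/3384 = 0.65012
p₀ = P(outcome | unexposed) = 390/1000 = 0.39
Under exogeneity and monotonicity, PNS = p₁ − p₀.
PNS = 0.65012 − 0.39 = 0.26012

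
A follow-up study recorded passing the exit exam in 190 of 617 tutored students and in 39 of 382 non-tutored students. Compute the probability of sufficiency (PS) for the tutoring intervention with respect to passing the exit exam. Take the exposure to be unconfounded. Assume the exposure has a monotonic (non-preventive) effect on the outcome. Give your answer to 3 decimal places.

PS ≈ 0.229

p₁ = P(outcome | exposed) = 190/617 = 0.30794
p₀ = P(outcome | unexposed) = 39/382 = 0.10209
Under exogeneity and monotonicity, PS = (p₁ − p₀) / (1 − p₀).
PS = (0.30794 − 0.10209) / (1 − 0.10209) = 0.20585 / 0.89791 ≈ 0.2293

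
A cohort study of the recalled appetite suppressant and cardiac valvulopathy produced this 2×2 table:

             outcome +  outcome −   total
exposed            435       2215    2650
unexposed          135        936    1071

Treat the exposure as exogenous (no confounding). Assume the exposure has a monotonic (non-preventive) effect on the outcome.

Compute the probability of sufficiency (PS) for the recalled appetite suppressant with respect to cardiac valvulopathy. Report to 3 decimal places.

PS ≈ 0.044

p₁ = P(outcome | exposed) = 435/2650 = 0.16415
p₀ = P(outcome | unexposed) = 135/1071 = 0.12605
Under exogeneity and monotonicity, PS = (p₁ − p₀)/(1 − p₀).
PS = (0.16415 − 0.12605) / 0.87395 ≈ 0.0436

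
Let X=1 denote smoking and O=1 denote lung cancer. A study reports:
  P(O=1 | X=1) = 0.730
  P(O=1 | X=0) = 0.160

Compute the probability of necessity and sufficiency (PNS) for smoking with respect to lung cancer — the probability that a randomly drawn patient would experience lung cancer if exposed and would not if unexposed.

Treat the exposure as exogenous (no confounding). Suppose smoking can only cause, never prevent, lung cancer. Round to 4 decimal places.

PNS ≈ 0.5700

Let p₁ = 0.73, p₀ = 0.16.
Under exogeneity and monotonicity, PNS = p₁ − p₀.
PNS = 0.73 − 0.16 = 0.57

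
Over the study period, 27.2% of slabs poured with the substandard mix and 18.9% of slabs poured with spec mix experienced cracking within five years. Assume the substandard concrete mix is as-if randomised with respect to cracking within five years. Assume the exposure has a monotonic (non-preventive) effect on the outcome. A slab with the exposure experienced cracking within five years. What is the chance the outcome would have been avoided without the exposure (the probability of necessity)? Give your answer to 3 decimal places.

p₁ = 0.272, p₀ = 0.189.
Under exogeneity and monotonicity, PN = (p₁ − p₀) / p₁.
PN = (0.272 − 0.189) / 0.272 = 0.083 / 0.272 ≈ 0.3051

PN ≈ 0.305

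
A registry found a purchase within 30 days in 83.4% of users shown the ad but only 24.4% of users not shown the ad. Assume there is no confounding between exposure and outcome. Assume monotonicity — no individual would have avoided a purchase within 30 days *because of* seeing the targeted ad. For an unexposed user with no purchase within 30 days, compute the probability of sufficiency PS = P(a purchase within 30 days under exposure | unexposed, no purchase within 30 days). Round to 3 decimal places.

p₁ = 0.834, p₀ = 0.244.
Under exogeneity and monotonicity, PS = (p₁ − p₀) / (1 − p₀).
PS = (0.834 − 0.244) / (1 − 0.244) = 0.59 / 0.756 ≈ 0.7804

PS ≈ 0.780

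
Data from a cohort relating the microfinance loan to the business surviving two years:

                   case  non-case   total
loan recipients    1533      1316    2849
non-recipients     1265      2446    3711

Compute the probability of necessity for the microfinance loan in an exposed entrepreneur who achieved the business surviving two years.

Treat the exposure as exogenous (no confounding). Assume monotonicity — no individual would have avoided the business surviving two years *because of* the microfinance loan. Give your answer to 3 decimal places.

p₁ = P(outcome | exposed) = 1533/2849 = 0.53808
p₀ = P(outcome | unexposed) = 1265/3711 = 0.34088
Under exogeneity and monotonicity, PN = (p₁ − p₀) / p₁.
PN = (0.53808 − 0.34088) / 0.53808 = 0.19721 / 0.53808 ≈ 0.3665

PN ≈ 0.366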